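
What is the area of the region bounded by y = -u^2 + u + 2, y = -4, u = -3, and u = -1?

The difference (-u^2 + u + 2) - (-4) = -u^2 + u + 6 changes sign at u = -2 inside [-3, -1], so split the integral there.
∫[-3,-2] (-u^2 + u + 6) du = -17/6; the area of that piece is 17/6.
∫[-2,-1] (-u^2 + u + 6) du = 13/6.
Total area = 17/6 + 13/6 = 5.

5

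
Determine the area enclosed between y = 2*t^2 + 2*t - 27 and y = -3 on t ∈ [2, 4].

The difference (2*t^2 + 2*t - 27) - (-3) = 2*t^2 + 2*t - 24 changes sign at t = 3 inside [2, 4], so split the integral there.
∫[2,3] (2*t^2 + 2*t - 24) dt = -19/3; the area of that piece is 19/3.
∫[3,4] (2*t^2 + 2*t - 24) dt = 23/3.
Total area = 19/3 + 23/3 = 14.

14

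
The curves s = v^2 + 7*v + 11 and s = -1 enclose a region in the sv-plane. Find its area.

1/6

Both boundary curves give s as a function of v, so integrate with respect to v. Setting them equal: v^2 + 7*v + 12 = 0, i.e. (v + 3)*(v + 4) = 0, so they meet at v = -4, -3.
For v in [-4, -3], s = v^2 + 7*v + 11 is on the left; area = ∫[-4,-3] (-(v^2 + 7*v + 12)) dv = 1/6.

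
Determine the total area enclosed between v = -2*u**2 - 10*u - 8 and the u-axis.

9

The curve meets the u-axis where -2*u**2 - 10*u - 8 = 0, i.e. -2*(u + 1)*(u + 4) = 0, at u = -4, -1.
On [-4, -1] the curve lies above the axis; ∫[-4,-1] (-2*u**2 - 10*u - 8) du = 9, giving area 9.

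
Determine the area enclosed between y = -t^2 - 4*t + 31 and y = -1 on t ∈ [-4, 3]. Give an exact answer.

On [-4, 3], (-t^2 - 4*t + 31) - (-1) = -t^2 - 4*t + 32 is ≥ 0 throughout, so the area is a single integral of |-t^2 - 4*t + 32|.
∫[-4,3] (-t^2 - 4*t + 32) dt = 623/3.

623/3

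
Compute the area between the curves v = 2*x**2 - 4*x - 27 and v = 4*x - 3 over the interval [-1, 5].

On [-1, 5], (2*x**2 - 4*x - 27) - (4*x - 3) = 2*x**2 - 8*x - 24 is ≤ 0 throughout, so the area is a single integral of |2*x**2 - 8*x - 24|.
∫[-1,5] (2*x**2 - 8*x - 24) dx = -156; the area of that piece is 156.

156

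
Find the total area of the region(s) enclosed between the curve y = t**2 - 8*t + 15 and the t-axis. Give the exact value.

4/3

The curve meets the t-axis where t**2 - 8*t + 15 = 0, i.e. (t - 5)*(t - 3) = 0, at t = 3, 5.
On [3, 5] the curve lies below the axis; ∫[3,5] (t**2 - 8*t + 15) dt = -4/3, giving area 4/3.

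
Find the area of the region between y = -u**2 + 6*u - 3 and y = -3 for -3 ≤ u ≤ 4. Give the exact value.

The difference (-u**2 + 6*u - 3) - (-3) = -u**2 + 6*u changes sign at u = 0 inside [-3, 4], so split the integral there.
∫[-3,0] (-u**2 + 6*u) du = -36; the area of that piece is 36.
∫[0,4] (-u**2 + 6*u) du = 80/3.
Total area = 36 + 80/3 = 188/3.

188/3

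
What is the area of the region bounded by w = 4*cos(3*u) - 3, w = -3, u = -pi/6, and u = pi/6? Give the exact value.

On [-pi/6, pi/6], (4*cos(3*u) - 3) - (-3) = 4*cos(3*u) is ≥ 0 throughout, so the area is a single integral of |4*cos(3*u)|.
∫[-pi/6,pi/6] (4*cos(3*u)) du = 8/3.

8/3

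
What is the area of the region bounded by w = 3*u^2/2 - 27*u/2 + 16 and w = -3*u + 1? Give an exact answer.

27/4

Set the curves equal: 3*u^2/2 - 27*u/2 + 16 = -3*u + 1, so 3*u^2/2 - 21*u/2 + 15 = 0, which factors as 3*(u - 5)*(u - 2)/2 = 0. The curves meet at u = 2, 5.
On [2, 5], w = -3*u + 1 is on top; that piece has area ∫[2,5] (-(3*u^2/2 - 21*u/2 + 15)) du = 27/4.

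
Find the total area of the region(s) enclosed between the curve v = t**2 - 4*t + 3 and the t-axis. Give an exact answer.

The curve meets the t-axis where t**2 - 4*t + 3 = 0, i.e. (t - 3)*(t - 1) = 0, at t = 1, 3.
On [1, 3] the curve lies below the axis; ∫[1,3] (t**2 - 4*t + 3) dt = -4/3, giving area 4/3.

4/3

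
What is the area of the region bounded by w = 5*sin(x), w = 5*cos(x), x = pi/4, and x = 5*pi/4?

10*sqrt(2)

On [pi/4, 5*pi/4], (5*sin(x)) - (5*cos(x)) = 5*sin(x) - 5*cos(x) is ≥ 0 throughout, so the area is a single integral of |5*sin(x) - 5*cos(x)|.
∫[pi/4,5*pi/4] (5*sin(x) - 5*cos(x)) dx = 10*sqrt(2).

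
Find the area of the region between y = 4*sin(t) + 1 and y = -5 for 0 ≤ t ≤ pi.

8 + 6*pi

On [0, pi], (4*sin(t) + 1) - (-5) = 4*sin(t) + 6 is ≥ 0 throughout, so the area is a single integral of |4*sin(t) + 6|.
∫[0,pi] (4*sin(t) + 6) dt = 8 + 6*pi.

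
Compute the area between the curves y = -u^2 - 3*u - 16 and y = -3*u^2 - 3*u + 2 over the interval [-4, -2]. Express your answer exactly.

The difference (-u^2 - 3*u - 16) - (-3*u^2 - 3*u + 2) = 2*u^2 - 18 changes sign at u = -3 inside [-4, -2], so split the integral there.
∫[-4,-3] (2*u^2 - 18) du = 20/3.
∫[-3,-2] (2*u^2 - 18) du = -16/3; the area of that piece is 16/3.
Total area = 20/3 + 16/3 = 12.

12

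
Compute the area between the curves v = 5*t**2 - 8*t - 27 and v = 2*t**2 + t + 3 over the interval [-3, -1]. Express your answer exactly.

21

The difference (5*t**2 - 8*t - 27) - (2*t**2 + t + 3) = 3*t**2 - 9*t - 30 changes sign at t = -2 inside [-3, -1], so split the integral there.
∫[-3,-2] (3*t**2 - 9*t - 30) dt = 23/2.
∫[-2,-1] (3*t**2 - 9*t - 30) dt = -19/2; the area of that piece is 19/2.
Total area = 23/2 + 19/2 = 21.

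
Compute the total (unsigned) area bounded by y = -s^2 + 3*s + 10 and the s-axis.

343/6

The curve meets the s-axis where -s^2 + 3*s + 10 = 0, i.e. -(s - 5)*(s + 2) = 0, at s = -2, 5.
On [-2, 5] the curve lies above the axis; ∫[-2,5] (-s^2 + 3*s + 10) ds = 343/6, giving area 343/6.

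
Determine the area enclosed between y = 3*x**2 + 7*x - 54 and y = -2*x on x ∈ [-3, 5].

332

The difference (3*x**2 + 7*x - 54) - (-2*x) = 3*x**2 + 9*x - 54 changes sign at x = 3 inside [-3, 5], so split the integral there.
∫[-3,3] (3*x**2 + 9*x - 54) dx = -270; the area of that piece is 270.
∫[3,5] (3*x**2 + 9*x - 54) dx = 62.
Total area = 270 + 62 = 332.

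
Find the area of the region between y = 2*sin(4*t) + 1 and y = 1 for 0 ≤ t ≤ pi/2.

2

The difference (2*sin(4*t) + 1) - (1) = 2*sin(4*t) changes sign at t = pi/4 inside [0, pi/2], so split the integral there.
∫[0,pi/4] (2*sin(4*t)) dt = 1.
∫[pi/4,pi/2] (2*sin(4*t)) dt = -1; the area of that piece is 1.
Total area = 1 + 1 = 2.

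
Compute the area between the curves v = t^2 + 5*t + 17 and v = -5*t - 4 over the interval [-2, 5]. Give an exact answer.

889/3

On [-2, 5], (t^2 + 5*t + 17) - (-5*t - 4) = t^2 + 10*t + 21 is ≥ 0 throughout, so the area is a single integral of |t^2 + 10*t + 21|.
∫[-2,5] (t^2 + 10*t + 21) dt = 889/3.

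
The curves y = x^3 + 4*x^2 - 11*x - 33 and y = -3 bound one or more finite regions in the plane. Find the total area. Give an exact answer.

863/6

Set the curves equal: x^3 + 4*x^2 - 11*x - 33 = -3, so x^3 + 4*x^2 - 11*x - 30 = 0, which factors as (x - 3)*(x + 2)*(x + 5) = 0. The curves meet at x = -5, -2, 3.
On [-5, -2], y = x^3 + 4*x^2 - 11*x - 33 is on top; that piece has area ∫[-5,-2] (x^3 + 4*x^2 - 11*x - 30) dx = 117/4.
On [-2, 3], y = -3 is on top; that piece has area ∫[-2,3] (-(x^3 + 4*x^2 - 11*x - 30)) dx = 1375/12.
Total enclosed area = 117/4 + 1375/12 = 863/6.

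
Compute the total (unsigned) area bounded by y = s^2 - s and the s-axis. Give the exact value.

The curve meets the s-axis where s^2 - s = 0, i.e. s*(s - 1) = 0, at s = 0, 1.
On [0, 1] the curve lies below the axis; ∫[0,1] (s^2 - s) ds = -1/6, giving area 1/6.

1/6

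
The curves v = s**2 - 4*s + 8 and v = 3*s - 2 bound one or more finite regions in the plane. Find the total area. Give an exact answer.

9/2

Set the curves equal: s**2 - 4*s + 8 = 3*s - 2, so s**2 - 7*s + 10 = 0, which factors as (s - 5)*(s - 2) = 0. The curves meet at s = 2, 5.
On [2, 5], v = 3*s - 2 is on top; that piece has area ∫[2,5] (-(s**2 - 7*s + 10)) ds = 9/2.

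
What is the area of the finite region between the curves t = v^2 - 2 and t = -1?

4/3

Both boundary curves give t as a function of v, so integrate with respect to v. Setting them equal: v^2 - 1 = 0, i.e. (v - 1)*(v + 1) = 0, so they meet at v = -1, 1.
For v in [-1, 1], t = v^2 - 2 is on the left; area = ∫[-1,1] (-(v^2 - 1)) dv = 4/3.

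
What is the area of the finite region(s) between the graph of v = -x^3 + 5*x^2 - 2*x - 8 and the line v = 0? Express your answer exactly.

The curve meets the x-axis where -x^3 + 5*x^2 - 2*x - 8 = 0, i.e. -(x - 4)*(x - 2)*(x + 1) = 0, at x = -1, 2, 4.
On [-1, 2] the curve lies below the axis; ∫[-1,2] (-x^3 + 5*x^2 - 2*x - 8) dx = -63/4, giving area 63/4.
On [2, 4] the curve lies above the axis; ∫[2,4] (-x^3 + 5*x^2 - 2*x - 8) dx = 16/3, giving area 16/3.
Total area = 63/4 + 16/3 = 253/12.

253/12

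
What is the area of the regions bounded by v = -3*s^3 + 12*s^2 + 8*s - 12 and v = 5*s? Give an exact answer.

Set the curves equal: -3*s^3 + 12*s^2 + 8*s - 12 = 5*s, so -3*s^3 + 12*s^2 + 3*s - 12 = 0, which factors as -3*(s - 4)*(s - 1)*(s + 1) = 0. The curves meet at s = -1, 1, 4.
On [-1, 1], v = 5*s is on top; that piece has area ∫[-1,1] (-(-3*s^3 + 12*s^2 + 3*s - 12)) ds = 16.
On [1, 4], v = -3*s^3 + 12*s^2 + 8*s - 12 is on top; that piece has area ∫[1,4] (-3*s^3 + 12*s^2 + 3*s - 12) ds = 189/4.
Total enclosed area = 16 + 189/4 = 253/4.

253/4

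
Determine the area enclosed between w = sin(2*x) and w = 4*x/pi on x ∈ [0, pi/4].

1/2 - pi/8

On [0, pi/4], (sin(2*x)) - (4*x/pi) = -4*x/pi + sin(2*x) is ≥ 0 throughout, so the area is a single integral of |-4*x/pi + sin(2*x)|.
∫[0,pi/4] (-4*x/pi + sin(2*x)) dx = 1/2 - pi/8.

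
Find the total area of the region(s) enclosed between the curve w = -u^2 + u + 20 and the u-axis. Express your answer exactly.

243/2

The curve meets the u-axis where -u^2 + u + 20 = 0, i.e. -(u - 5)*(u + 4) = 0, at u = -4, 5.
On [-4, 5] the curve lies above the axis; ∫[-4,5] (-u^2 + u + 20) du = 243/2, giving area 243/2.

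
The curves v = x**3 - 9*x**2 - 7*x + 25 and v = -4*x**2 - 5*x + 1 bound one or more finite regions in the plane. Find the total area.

Set the curves equal: x**3 - 9*x**2 - 7*x + 25 = -4*x**2 - 5*x + 1, so x**3 - 5*x**2 - 2*x + 24 = 0, which factors as (x - 4)*(x - 3)*(x + 2) = 0. The curves meet at x = -2, 3, 4.
On [-2, 3], v = x**3 - 9*x**2 - 7*x + 25 is on top; that piece has area ∫[-2,3] (x**3 - 5*x**2 - 2*x + 24) dx = 875/12.
On [3, 4], v = -4*x**2 - 5*x + 1 is on top; that piece has area ∫[3,4] (-(x**3 - 5*x**2 - 2*x + 24)) dx = 11/12.
Total enclosed area = 875/12 + 11/12 = 443/6.

443/6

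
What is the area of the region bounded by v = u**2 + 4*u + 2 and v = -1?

Set the curves equal: u**2 + 4*u + 2 = -1, so u**2 + 4*u + 3 = 0, which factors as (u + 1)*(u + 3) = 0. The curves meet at u = -3, -1.
On [-3, -1], v = -1 is on top; that piece has area ∫[-3,-1] (-(u**2 + 4*u + 3)) du = 4/3.

4/3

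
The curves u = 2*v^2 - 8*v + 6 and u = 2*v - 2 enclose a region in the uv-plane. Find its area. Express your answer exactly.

Both boundary curves give u as a function of v, so integrate with respect to v. Setting them equal: 2*v^2 - 10*v + 8 = 0, i.e. 2*(v - 4)*(v - 1) = 0, so they meet at v = 1, 4.
For v in [1, 4], u = 2*v^2 - 8*v + 6 is on the left; area = ∫[1,4] (-(2*v^2 - 10*v + 8)) dv = 9.

9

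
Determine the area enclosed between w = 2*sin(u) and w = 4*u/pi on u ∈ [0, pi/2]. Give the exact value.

On [0, pi/2], (2*sin(u)) - (4*u/pi) = -4*u/pi + 2*sin(u) is ≥ 0 throughout, so the area is a single integral of |-4*u/pi + 2*sin(u)|.
∫[0,pi/2] (-4*u/pi + 2*sin(u)) du = 2 - pi/2.

2 - pi/2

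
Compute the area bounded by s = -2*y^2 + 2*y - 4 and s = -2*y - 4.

Both boundary curves give s as a function of y, so integrate with respect to y. Setting them equal: -2*y^2 + 4*y = 0, i.e. -2*y*(y - 2) = 0, so they meet at y = 0, 2.
For y in [0, 2], s = -2*y^2 + 2*y - 4 is on the right; area = ∫[0,2] (-2*y^2 + 4*y) dy = 8/3.

8/3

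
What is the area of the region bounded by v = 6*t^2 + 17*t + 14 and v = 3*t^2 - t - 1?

Set the curves equal: 6*t^2 + 17*t + 14 = 3*t^2 - t - 1, so 3*t^2 + 18*t + 15 = 0, which factors as 3*(t + 1)*(t + 5) = 0. The curves meet at t = -5, -1.
On [-5, -1], v = 3*t^2 - t - 1 is on top; that piece has area ∫[-5,-1] (-(3*t^2 + 18*t + 15)) dt = 32.

32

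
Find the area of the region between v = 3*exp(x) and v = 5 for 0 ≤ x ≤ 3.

-22 - 10*log(3) + 10*log(5) + 3*exp(3)

The difference (3*exp(x)) - (5) = 3*exp(x) - 5 changes sign at x = log(5/3) inside [0, 3], so split the integral there.
∫[0,log(5/3)] (3*exp(x) - 5) dx = log(243/3125) + 2; the area of that piece is -2 + log(3125/243).
∫[log(5/3),3] (3*exp(x) - 5) dx = -20 - 5*log(3) + 5*log(5) + 3*exp(3).
Total area = (-2 + log(3125/243)) + (-20 - 5*log(3) + 5*log(5) + 3*exp(3)) = -22 - 10*log(3) + 10*log(5) + 3*exp(3).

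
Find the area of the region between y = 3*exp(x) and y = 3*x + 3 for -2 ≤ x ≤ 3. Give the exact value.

On [-2, 3], (3*exp(x)) - (3*x + 3) = -3*x + 3*exp(x) - 3 is ≥ 0 throughout, so the area is a single integral of |-3*x + 3*exp(x) - 3|.
∫[-2,3] (-3*x + 3*exp(x) - 3) dx = -45/2 - 3*exp(-2) + 3*exp(3).

-45/2 - 3*exp(-2) + 3*exp(3)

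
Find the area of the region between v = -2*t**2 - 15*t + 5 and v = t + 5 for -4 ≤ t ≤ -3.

94/3

On [-4, -3], (-2*t**2 - 15*t + 5) - (t + 5) = -2*t**2 - 16*t is ≥ 0 throughout, so the area is a single integral of |-2*t**2 - 16*t|.
∫[-4,-3] (-2*t**2 - 16*t) dt = 94/3.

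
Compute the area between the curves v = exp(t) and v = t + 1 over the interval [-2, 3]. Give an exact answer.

-15/2 - exp(-2) + exp(3)

On [-2, 3], (exp(t)) - (t + 1) = -t + exp(t) - 1 is ≥ 0 throughout, so the area is a single integral of |-t + exp(t) - 1|.
∫[-2,3] (-t + exp(t) - 1) dt = -15/2 - exp(-2) + exp(3).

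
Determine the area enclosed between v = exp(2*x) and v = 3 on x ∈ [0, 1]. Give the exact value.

The difference (exp(2*x)) - (3) = exp(2*x) - 3 changes sign at x = log(3)/2 inside [0, 1], so split the integral there.
∫[0,log(3)/2] (exp(2*x) - 3) dx = 1 - 3*log(3)/2; the area of that piece is -1 + 3*log(3)/2.
∫[log(3)/2,1] (exp(2*x) - 3) dx = -9/2 + 3*log(3)/2 + exp(2)/2.
Total area = (-1 + 3*log(3)/2) + (-9/2 + 3*log(3)/2 + exp(2)/2) = -11/2 + 3*log(3) + exp(2)/2.

-11/2 + 3*log(3) + exp(2)/2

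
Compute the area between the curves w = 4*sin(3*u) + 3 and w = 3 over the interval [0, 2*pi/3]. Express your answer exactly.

16/3

The difference (4*sin(3*u) + 3) - (3) = 4*sin(3*u) changes sign at u = pi/3 inside [0, 2*pi/3], so split the integral there.
∫[0,pi/3] (4*sin(3*u)) du = 8/3.
∫[pi/3,2*pi/3] (4*sin(3*u)) du = -8/3; the area of that piece is 8/3.
Total area = 8/3 + 8/3 = 16/3.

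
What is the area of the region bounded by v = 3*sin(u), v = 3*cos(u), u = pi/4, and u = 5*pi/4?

6*sqrt(2)

On [pi/4, 5*pi/4], (3*sin(u)) - (3*cos(u)) = 3*sin(u) - 3*cos(u) is ≥ 0 throughout, so the area is a single integral of |3*sin(u) - 3*cos(u)|.
∫[pi/4,5*pi/4] (3*sin(u) - 3*cos(u)) du = 6*sqrt(2).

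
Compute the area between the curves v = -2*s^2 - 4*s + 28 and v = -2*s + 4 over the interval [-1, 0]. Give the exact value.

73/3

On [-1, 0], (-2*s^2 - 4*s + 28) - (-2*s + 4) = -2*s^2 - 2*s + 24 is ≥ 0 throughout, so the area is a single integral of |-2*s^2 - 2*s + 24|.
∫[-1,0] (-2*s^2 - 2*s + 24) ds = 73/3.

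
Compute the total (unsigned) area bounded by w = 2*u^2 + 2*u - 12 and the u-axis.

125/3

The curve meets the u-axis where 2*u^2 + 2*u - 12 = 0, i.e. 2*(u - 2)*(u + 3) = 0, at u = -3, 2.
On [-3, 2] the curve lies below the axis; ∫[-3,2] (2*u^2 + 2*u - 12) du = -125/3, giving area 125/3.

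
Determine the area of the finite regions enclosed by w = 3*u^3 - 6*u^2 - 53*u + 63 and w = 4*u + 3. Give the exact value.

Set the curves equal: 3*u^3 - 6*u^2 - 53*u + 63 = 4*u + 3, so 3*u^3 - 6*u^2 - 57*u + 60 = 0, which factors as 3*(u - 5)*(u - 1)*(u + 4) = 0. The curves meet at u = -4, 1, 5.
On [-4, 1], w = 3*u^3 - 6*u^2 - 53*u + 63 is on top; that piece has area ∫[-4,1] (3*u^3 - 6*u^2 - 57*u + 60) du = 1625/4.
On [1, 5], w = 4*u + 3 is on top; that piece has area ∫[1,5] (-(3*u^3 - 6*u^2 - 57*u + 60)) du = 224.
Total enclosed area = 1625/4 + 224 = 2521/4.

2521/4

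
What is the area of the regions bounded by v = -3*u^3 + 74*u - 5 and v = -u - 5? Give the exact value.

1875/2

Set the curves equal: -3*u^3 + 74*u - 5 = -u - 5, so -3*u^3 + 75*u = 0, which factors as -3*u*(u - 5)*(u + 5) = 0. The curves meet at u = -5, 0, 5.
On [-5, 0], v = -u - 5 is on top; that piece has area ∫[-5,0] (-(-3*u^3 + 75*u)) du = 1875/4.
On [0, 5], v = -3*u^3 + 74*u - 5 is on top; that piece has area ∫[0,5] (-3*u^3 + 75*u) du = 1875/4.
Total enclosed area = 1875/4 + 1875/4 = 1875/2.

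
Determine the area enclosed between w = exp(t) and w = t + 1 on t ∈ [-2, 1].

On [-2, 1], (exp(t)) - (t + 1) = -t + exp(t) - 1 is ≥ 0 throughout, so the area is a single integral of |-t + exp(t) - 1|.
∫[-2,1] (-t + exp(t) - 1) dt = -3/2 - exp(-2) + exp(1).

-3/2 - exp(-2) + exp(1)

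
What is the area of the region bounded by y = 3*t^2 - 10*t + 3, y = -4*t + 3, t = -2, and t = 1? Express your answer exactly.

The difference (3*t^2 - 10*t + 3) - (-4*t + 3) = 3*t^2 - 6*t changes sign at t = 0 inside [-2, 1], so split the integral there.
∫[-2,0] (3*t^2 - 6*t) dt = 20.
∫[0,1] (3*t^2 - 6*t) dt = -2; the area of that piece is 2.
Total area = 20 + 2 = 22.

22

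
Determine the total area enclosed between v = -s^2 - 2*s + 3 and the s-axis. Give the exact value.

32/3

The curve meets the s-axis where -s^2 - 2*s + 3 = 0, i.e. -(s - 1)*(s + 3) = 0, at s = -3, 1.
On [-3, 1] the curve lies above the axis; ∫[-3,1] (-s^2 - 2*s + 3) ds = 32/3, giving area 32/3.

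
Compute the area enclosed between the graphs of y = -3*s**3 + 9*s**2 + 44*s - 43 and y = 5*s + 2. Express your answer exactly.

Set the curves equal: -3*s**3 + 9*s**2 + 44*s - 43 = 5*s + 2, so -3*s**3 + 9*s**2 + 39*s - 45 = 0, which factors as -3*(s - 5)*(s - 1)*(s + 3) = 0. The curves meet at s = -3, 1, 5.
On [-3, 1], y = 5*s + 2 is on top; that piece has area ∫[-3,1] (-(-3*s**3 + 9*s**2 + 39*s - 45)) ds = 192.
On [1, 5], y = -3*s**3 + 9*s**2 + 44*s - 43 is on top; that piece has area ∫[1,5] (-3*s**3 + 9*s**2 + 39*s - 45) ds = 192.
Total enclosed area = 192 + 192 = 384.

384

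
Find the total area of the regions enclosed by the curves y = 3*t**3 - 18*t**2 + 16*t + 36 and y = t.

393/4

Set the curves equal: 3*t**3 - 18*t**2 + 16*t + 36 = t, so 3*t**3 - 18*t**2 + 15*t + 36 = 0, which factors as 3*(t - 4)*(t - 3)*(t + 1) = 0. The curves meet at t = -1, 3, 4.
On [-1, 3], y = 3*t**3 - 18*t**2 + 16*t + 36 is on top; that piece has area ∫[-1,3] (3*t**3 - 18*t**2 + 15*t + 36) dt = 96.
On [3, 4], y = t is on top; that piece has area ∫[3,4] (-(3*t**3 - 18*t**2 + 15*t + 36)) dt = 9/4.
Total enclosed area = 96 + 9/4 = 393/4.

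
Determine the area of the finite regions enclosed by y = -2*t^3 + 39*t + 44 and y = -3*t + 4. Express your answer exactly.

999/2

Set the curves equal: -2*t^3 + 39*t + 44 = -3*t + 4, so -2*t^3 + 42*t + 40 = 0, which factors as -2*(t - 5)*(t + 1)*(t + 4) = 0. The curves meet at t = -4, -1, 5.
On [-4, -1], y = -3*t + 4 is on top; that piece has area ∫[-4,-1] (-(-2*t^3 + 42*t + 40)) dt = 135/2.
On [-1, 5], y = -2*t^3 + 39*t + 44 is on top; that piece has area ∫[-1,5] (-2*t^3 + 42*t + 40) dt = 432.
Total enclosed area = 135/2 + 432 = 999/2.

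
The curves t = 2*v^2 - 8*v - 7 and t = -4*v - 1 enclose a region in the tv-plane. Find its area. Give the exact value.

64/3

Both boundary curves give t as a function of v, so integrate with respect to v. Setting them equal: 2*v^2 - 4*v - 6 = 0, i.e. 2*(v - 3)*(v + 1) = 0, so they meet at v = -1, 3.
For v in [-1, 3], t = 2*v^2 - 8*v - 7 is on the left; area = ∫[-1,3] (-(2*v^2 - 4*v - 6)) dv = 64/3.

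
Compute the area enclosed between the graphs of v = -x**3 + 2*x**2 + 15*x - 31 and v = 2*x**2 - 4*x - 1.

Set the curves equal: -x**3 + 2*x**2 + 15*x - 31 = 2*x**2 - 4*x - 1, so -x**3 + 19*x - 30 = 0, which factors as -(x - 3)*(x - 2)*(x + 5) = 0. The curves meet at x = -5, 2, 3.
On [-5, 2], v = 2*x**2 - 4*x - 1 is on top; that piece has area ∫[-5,2] (-(-x**3 + 19*x - 30)) dx = 1029/4.
On [2, 3], v = -x**3 + 2*x**2 + 15*x - 31 is on top; that piece has area ∫[2,3] (-x**3 + 19*x - 30) dx = 5/4.
Total enclosed area = 1029/4 + 5/4 = 517/2.

517/2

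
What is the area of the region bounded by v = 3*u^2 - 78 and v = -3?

Set the curves equal: 3*u^2 - 78 = -3, so 3*u^2 - 75 = 0, which factors as 3*(u - 5)*(u + 5) = 0. The curves meet at u = -5, 5.
On [-5, 5], v = -3 is on top; that piece has area ∫[-5,5] (-(3*u^2 - 75)) du = 500.

500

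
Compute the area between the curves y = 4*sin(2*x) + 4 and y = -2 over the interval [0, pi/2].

On [0, pi/2], (4*sin(2*x) + 4) - (-2) = 4*sin(2*x) + 6 is ≥ 0 throughout, so the area is a single integral of |4*sin(2*x) + 6|.
∫[0,pi/2] (4*sin(2*x) + 6) dx = 4 + 3*pi.

4 + 3*pi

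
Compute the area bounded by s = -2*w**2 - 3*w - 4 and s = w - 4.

Both boundary curves give s as a function of w, so integrate with respect to w. Setting them equal: -2*w**2 - 4*w = 0, i.e. -2*w*(w + 2) = 0, so they meet at w = -2, 0.
For w in [-2, 0], s = -2*w**2 - 3*w - 4 is on the right; area = ∫[-2,0] (-2*w**2 - 4*w) dw = 8/3.

8/3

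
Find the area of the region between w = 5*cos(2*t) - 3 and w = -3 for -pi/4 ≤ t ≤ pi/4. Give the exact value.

5

On [-pi/4, pi/4], (5*cos(2*t) - 3) - (-3) = 5*cos(2*t) is ≥ 0 throughout, so the area is a single integral of |5*cos(2*t)|.
∫[-pi/4,pi/4] (5*cos(2*t)) dt = 5.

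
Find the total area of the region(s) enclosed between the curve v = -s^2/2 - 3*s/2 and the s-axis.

The curve meets the s-axis where -s^2/2 - 3*s/2 = 0, i.e. -s*(s + 3)/2 = 0, at s = -3, 0.
On [-3, 0] the curve lies above the axis; ∫[-3,0] (-s^2/2 - 3*s/2) ds = 9/4, giving area 9/4.

9/4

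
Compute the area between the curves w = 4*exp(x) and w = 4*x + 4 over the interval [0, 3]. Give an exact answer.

On [0, 3], (4*exp(x)) - (4*x + 4) = -4*x + 4*exp(x) - 4 is ≥ 0 throughout, so the area is a single integral of |-4*x + 4*exp(x) - 4|.
∫[0,3] (-4*x + 4*exp(x) - 4) dx = -34 + 4*exp(3).

-34 + 4*exp(3)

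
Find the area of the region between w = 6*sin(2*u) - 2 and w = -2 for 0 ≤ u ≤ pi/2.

6

On [0, pi/2], (6*sin(2*u) - 2) - (-2) = 6*sin(2*u) is ≥ 0 throughout, so the area is a single integral of |6*sin(2*u)|.
∫[0,pi/2] (6*sin(2*u)) du = 6.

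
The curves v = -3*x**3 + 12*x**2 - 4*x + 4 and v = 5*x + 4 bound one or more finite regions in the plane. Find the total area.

37/4

Set the curves equal: -3*x**3 + 12*x**2 - 4*x + 4 = 5*x + 4, so -3*x**3 + 12*x**2 - 9*x = 0, which factors as -3*x*(x - 3)*(x - 1) = 0. The curves meet at x = 0, 1, 3.
On [0, 1], v = 5*x + 4 is on top; that piece has area ∫[0,1] (-(-3*x**3 + 12*x**2 - 9*x)) dx = 5/4.
On [1, 3], v = -3*x**3 + 12*x**2 - 4*x + 4 is on top; that piece has area ∫[1,3] (-3*x**3 + 12*x**2 - 9*x) dx = 8.
Total enclosed area = 5/4 + 8 = 37/4.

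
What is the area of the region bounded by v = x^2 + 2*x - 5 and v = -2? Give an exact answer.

32/3

Set the curves equal: x^2 + 2*x - 5 = -2, so x^2 + 2*x - 3 = 0, which factors as (x - 1)*(x + 3) = 0. The curves meet at x = -3, 1.
On [-3, 1], v = -2 is on top; that piece has area ∫[-3,1] (-(x^2 + 2*x - 3)) dx = 32/3.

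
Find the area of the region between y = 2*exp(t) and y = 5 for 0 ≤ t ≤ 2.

-18 - 10*log(2) + 2*exp(2) + 10*log(5)

The difference (2*exp(t)) - (5) = 2*exp(t) - 5 changes sign at t = log(5/2) inside [0, 2], so split the integral there.
∫[0,log(5/2)] (2*exp(t) - 5) dt = log(32/3125) + 3; the area of that piece is -3 + log(3125/32).
∫[log(5/2),2] (2*exp(t) - 5) dt = -15 - 5*log(2) + 5*log(5) + 2*exp(2).
Total area = (-3 + log(3125/32)) + (-15 - 5*log(2) + 5*log(5) + 2*exp(2)) = -18 - 10*log(2) + 2*exp(2) + 10*log(5).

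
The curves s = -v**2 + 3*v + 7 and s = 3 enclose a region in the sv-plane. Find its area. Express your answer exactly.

125/6

Both boundary curves give s as a function of v, so integrate with respect to v. Setting them equal: -v**2 + 3*v + 4 = 0, i.e. -(v - 4)*(v + 1) = 0, so they meet at v = -1, 4.
For v in [-1, 4], s = -v**2 + 3*v + 7 is on the right; area = ∫[-1,4] (-v**2 + 3*v + 4) dv = 125/6.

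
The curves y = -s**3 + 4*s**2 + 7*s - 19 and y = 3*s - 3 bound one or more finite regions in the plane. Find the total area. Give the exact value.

148/3

Set the curves equal: -s**3 + 4*s**2 + 7*s - 19 = 3*s - 3, so -s**3 + 4*s**2 + 4*s - 16 = 0, which factors as -(s - 4)*(s - 2)*(s + 2) = 0. The curves meet at s = -2, 2, 4.
On [-2, 2], y = 3*s - 3 is on top; that piece has area ∫[-2,2] (-(-s**3 + 4*s**2 + 4*s - 16)) ds = 128/3.
On [2, 4], y = -s**3 + 4*s**2 + 7*s - 19 is on top; that piece has area ∫[2,4] (-s**3 + 4*s**2 + 4*s - 16) ds = 20/3.
Total enclosed area = 128/3 + 20/3 = 148/3.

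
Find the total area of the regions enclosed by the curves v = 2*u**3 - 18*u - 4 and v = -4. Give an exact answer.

81

Set the curves equal: 2*u**3 - 18*u - 4 = -4, so 2*u**3 - 18*u = 0, which factors as 2*u*(u - 3)*(u + 3) = 0. The curves meet at u = -3, 0, 3.
On [-3, 0], v = 2*u**3 - 18*u - 4 is on top; that piece has area ∫[-3,0] (2*u**3 - 18*u) du = 81/2.
On [0, 3], v = -4 is on top; that piece has area ∫[0,3] (-(2*u**3 - 18*u)) du = 81/2.
Total enclosed area = 81/2 + 81/2 = 81.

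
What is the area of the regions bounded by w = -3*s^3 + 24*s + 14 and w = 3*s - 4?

Set the curves equal: -3*s^3 + 24*s + 14 = 3*s - 4, so -3*s^3 + 21*s + 18 = 0, which factors as -3*(s - 3)*(s + 1)*(s + 2) = 0. The curves meet at s = -2, -1, 3.
On [-2, -1], w = 3*s - 4 is on top; that piece has area ∫[-2,-1] (-(-3*s^3 + 21*s + 18)) ds = 9/4.
On [-1, 3], w = -3*s^3 + 24*s + 14 is on top; that piece has area ∫[-1,3] (-3*s^3 + 21*s + 18) ds = 96.
Total enclosed area = 9/4 + 96 = 393/4.

393/4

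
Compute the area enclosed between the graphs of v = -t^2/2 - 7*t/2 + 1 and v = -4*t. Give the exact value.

9/4

Set the curves equal: -t^2/2 - 7*t/2 + 1 = -4*t, so -t^2/2 + t/2 + 1 = 0, which factors as -(t - 2)*(t + 1)/2 = 0. The curves meet at t = -1, 2.
On [-1, 2], v = -t^2/2 - 7*t/2 + 1 is on top; that piece has area ∫[-1,2] (-t^2/2 + t/2 + 1) dt = 9/4.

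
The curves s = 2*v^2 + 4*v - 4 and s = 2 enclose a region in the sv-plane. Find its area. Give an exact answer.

64/3

Both boundary curves give s as a function of v, so integrate with respect to v. Setting them equal: 2*v^2 + 4*v - 6 = 0, i.e. 2*(v - 1)*(v + 3) = 0, so they meet at v = -3, 1.
For v in [-3, 1], s = 2*v^2 + 4*v - 4 is on the left; area = ∫[-3,1] (-(2*v^2 + 4*v - 6)) dv = 64/3.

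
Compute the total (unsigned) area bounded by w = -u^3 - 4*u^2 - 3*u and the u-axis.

The curve meets the u-axis where -u^3 - 4*u^2 - 3*u = 0, i.e. -u*(u + 1)*(u + 3) = 0, at u = -3, -1, 0.
On [-3, -1] the curve lies below the axis; ∫[-3,-1] (-u^3 - 4*u^2 - 3*u) du = -8/3, giving area 8/3.
On [-1, 0] the curve lies above the axis; ∫[-1,0] (-u^3 - 4*u^2 - 3*u) du = 5/12, giving area 5/12.
Total area = 8/3 + 5/12 = 37/12.

37/12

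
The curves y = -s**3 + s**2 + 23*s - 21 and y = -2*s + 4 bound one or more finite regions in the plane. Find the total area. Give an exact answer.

1012/3

Set the curves equal: -s**3 + s**2 + 23*s - 21 = -2*s + 4, so -s**3 + s**2 + 25*s - 25 = 0, which factors as -(s - 5)*(s - 1)*(s + 5) = 0. The curves meet at s = -5, 1, 5.
On [-5, 1], y = -2*s + 4 is on top; that piece has area ∫[-5,1] (-(-s**3 + s**2 + 25*s - 25)) ds = 252.
On [1, 5], y = -s**3 + s**2 + 23*s - 21 is on top; that piece has area ∫[1,5] (-s**3 + s**2 + 25*s - 25) ds = 256/3.
Total enclosed area = 252 + 256/3 = 1012/3.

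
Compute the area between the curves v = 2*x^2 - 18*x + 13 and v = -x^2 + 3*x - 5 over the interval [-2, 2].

The difference (2*x^2 - 18*x + 13) - (-x^2 + 3*x - 5) = 3*x^2 - 21*x + 18 changes sign at x = 1 inside [-2, 2], so split the integral there.
∫[-2,1] (3*x^2 - 21*x + 18) dx = 189/2.
∫[1,2] (3*x^2 - 21*x + 18) dx = -13/2; the area of that piece is 13/2.
Total area = 189/2 + 13/2 = 101.

101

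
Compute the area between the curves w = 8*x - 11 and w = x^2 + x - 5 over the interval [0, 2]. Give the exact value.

5

The difference (8*x - 11) - (x^2 + x - 5) = -x^2 + 7*x - 6 changes sign at x = 1 inside [0, 2], so split the integral there.
∫[0,1] (-x^2 + 7*x - 6) dx = -17/6; the area of that piece is 17/6.
∫[1,2] (-x^2 + 7*x - 6) dx = 13/6.
Total area = 17/6 + 13/6 = 5.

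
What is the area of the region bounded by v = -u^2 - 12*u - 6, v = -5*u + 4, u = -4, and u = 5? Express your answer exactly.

The difference (-u^2 - 12*u - 6) - (-5*u + 4) = -u^2 - 7*u - 10 changes sign at u = -2 inside [-4, 5], so split the integral there.
∫[-4,-2] (-u^2 - 7*u - 10) du = 10/3.
∫[-2,5] (-u^2 - 7*u - 10) du = -1127/6; the area of that piece is 1127/6.
Total area = 10/3 + 1127/6 = 1147/6.

1147/6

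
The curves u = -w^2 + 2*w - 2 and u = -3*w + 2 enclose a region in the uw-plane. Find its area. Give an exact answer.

Both boundary curves give u as a function of w, so integrate with respect to w. Setting them equal: -w^2 + 5*w - 4 = 0, i.e. -(w - 4)*(w - 1) = 0, so they meet at w = 1, 4.
For w in [1, 4], u = -w^2 + 2*w - 2 is on the right; area = ∫[1,4] (-w^2 + 5*w - 4) dw = 9/2.

9/2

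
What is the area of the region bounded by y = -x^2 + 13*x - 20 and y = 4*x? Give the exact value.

1/6

Set the curves equal: -x^2 + 13*x - 20 = 4*x, so -x^2 + 9*x - 20 = 0, which factors as -(x - 5)*(x - 4) = 0. The curves meet at x = 4, 5.
On [4, 5], y = -x^2 + 13*x - 20 is on top; that piece has area ∫[4,5] (-x^2 + 9*x - 20) dx = 1/6.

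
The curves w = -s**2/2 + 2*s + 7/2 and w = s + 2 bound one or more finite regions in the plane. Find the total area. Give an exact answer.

16/3

Set the curves equal: -s**2/2 + 2*s + 7/2 = s + 2, so -s**2/2 + s + 3/2 = 0, which factors as -(s - 3)*(s + 1)/2 = 0. The curves meet at s = -1, 3.
On [-1, 3], w = -s**2/2 + 2*s + 7/2 is on top; that piece has area ∫[-1,3] (-s**2/2 + s + 3/2) ds = 16/3.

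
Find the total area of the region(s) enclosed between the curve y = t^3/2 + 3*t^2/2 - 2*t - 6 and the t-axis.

The curve meets the t-axis where t^3/2 + 3*t^2/2 - 2*t - 6 = 0, i.e. (t - 2)*(t + 2)*(t + 3)/2 = 0, at t = -3, -2, 2.
On [-3, -2] the curve lies above the axis; ∫[-3,-2] (t^3/2 + 3*t^2/2 - 2*t - 6) dt = 3/8, giving area 3/8.
On [-2, 2] the curve lies below the axis; ∫[-2,2] (t^3/2 + 3*t^2/2 - 2*t - 6) dt = -16, giving area 16.
Total area = 3/8 + 16 = 131/8.

131/8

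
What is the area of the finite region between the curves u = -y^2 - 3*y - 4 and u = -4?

9/2

Both boundary curves give u as a function of y, so integrate with respect to y. Setting them equal: -y^2 - 3*y = 0, i.e. -y*(y + 3) = 0, so they meet at y = -3, 0.
For y in [-3, 0], u = -y^2 - 3*y - 4 is on the right; area = ∫[-3,0] (-y^2 - 3*y) dy = 9/2.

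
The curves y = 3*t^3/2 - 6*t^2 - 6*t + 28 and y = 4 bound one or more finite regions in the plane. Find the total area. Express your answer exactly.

Set the curves equal: 3*t^3/2 - 6*t^2 - 6*t + 28 = 4, so 3*t^3/2 - 6*t^2 - 6*t + 24 = 0, which factors as 3*(t - 4)*(t - 2)*(t + 2)/2 = 0. The curves meet at t = -2, 2, 4.
On [-2, 2], y = 3*t^3/2 - 6*t^2 - 6*t + 28 is on top; that piece has area ∫[-2,2] (3*t^3/2 - 6*t^2 - 6*t + 24) dt = 64.
On [2, 4], y = 4 is on top; that piece has area ∫[2,4] (-(3*t^3/2 - 6*t^2 - 6*t + 24)) dt = 10.
Total enclosed area = 64 + 10 = 74.

74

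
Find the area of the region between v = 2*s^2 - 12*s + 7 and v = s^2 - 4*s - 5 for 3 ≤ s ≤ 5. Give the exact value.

On [3, 5], (2*s^2 - 12*s + 7) - (s^2 - 4*s - 5) = s^2 - 8*s + 12 is ≤ 0 throughout, so the area is a single integral of |s^2 - 8*s + 12|.
∫[3,5] (s^2 - 8*s + 12) ds = -22/3; the area of that piece is 22/3.

22/3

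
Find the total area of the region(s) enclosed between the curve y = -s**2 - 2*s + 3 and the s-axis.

32/3

The curve meets the s-axis where -s**2 - 2*s + 3 = 0, i.e. -(s - 1)*(s + 3) = 0, at s = -3, 1.
On [-3, 1] the curve lies above the axis; ∫[-3,1] (-s**2 - 2*s + 3) ds = 32/3, giving area 32/3.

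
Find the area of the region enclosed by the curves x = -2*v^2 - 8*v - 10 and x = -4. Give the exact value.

Both boundary curves give x as a function of v, so integrate with respect to v. Setting them equal: -2*v^2 - 8*v - 6 = 0, i.e. -2*(v + 1)*(v + 3) = 0, so they meet at v = -3, -1.
For v in [-3, -1], x = -2*v^2 - 8*v - 10 is on the right; area = ∫[-3,-1] (-2*v^2 - 8*v - 6) dv = 8/3.

8/3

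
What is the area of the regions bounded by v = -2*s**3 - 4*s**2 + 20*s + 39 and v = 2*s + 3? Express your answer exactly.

443/3

Set the curves equal: -2*s**3 - 4*s**2 + 20*s + 39 = 2*s + 3, so -2*s**3 - 4*s**2 + 18*s + 36 = 0, which factors as -2*(s - 3)*(s + 2)*(s + 3) = 0. The curves meet at s = -3, -2, 3.
On [-3, -2], v = 2*s + 3 is on top; that piece has area ∫[-3,-2] (-(-2*s**3 - 4*s**2 + 18*s + 36)) ds = 11/6.
On [-2, 3], v = -2*s**3 - 4*s**2 + 20*s + 39 is on top; that piece has area ∫[-2,3] (-2*s**3 - 4*s**2 + 18*s + 36) ds = 875/6.
Total enclosed area = 11/6 + 875/6 = 443/3.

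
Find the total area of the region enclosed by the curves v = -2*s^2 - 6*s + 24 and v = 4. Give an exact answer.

Set the curves equal: -2*s^2 - 6*s + 24 = 4, so -2*s^2 - 6*s + 20 = 0, which factors as -2*(s - 2)*(s + 5) = 0. The curves meet at s = -5, 2.
On [-5, 2], v = -2*s^2 - 6*s + 24 is on top; that piece has area ∫[-5,2] (-2*s^2 - 6*s + 20) ds = 343/3.

343/3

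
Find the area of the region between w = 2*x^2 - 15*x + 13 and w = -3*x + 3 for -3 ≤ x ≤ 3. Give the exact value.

The difference (2*x^2 - 15*x + 13) - (-3*x + 3) = 2*x^2 - 12*x + 10 changes sign at x = 1 inside [-3, 3], so split the integral there.
∫[-3,1] (2*x^2 - 12*x + 10) dx = 320/3.
∫[1,3] (2*x^2 - 12*x + 10) dx = -32/3; the area of that piece is 32/3.
Total area = 320/3 + 32/3 = 352/3.

352/3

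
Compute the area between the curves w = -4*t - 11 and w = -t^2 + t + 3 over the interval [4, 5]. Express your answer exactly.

On [4, 5], (-4*t - 11) - (-t^2 + t + 3) = t^2 - 5*t - 14 is ≤ 0 throughout, so the area is a single integral of |t^2 - 5*t - 14|.
∫[4,5] (t^2 - 5*t - 14) dt = -97/6; the area of that piece is 97/6.

97/6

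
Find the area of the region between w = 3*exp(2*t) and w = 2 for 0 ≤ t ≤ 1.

-7/2 + 3*exp(2)/2

On [0, 1], (3*exp(2*t)) - (2) = 3*exp(2*t) - 2 is ≥ 0 throughout, so the area is a single integral of |3*exp(2*t) - 2|.
∫[0,1] (3*exp(2*t) - 2) dt = -7/2 + 3*exp(2)/2.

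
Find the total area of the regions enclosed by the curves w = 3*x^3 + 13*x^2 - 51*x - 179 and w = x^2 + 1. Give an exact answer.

Set the curves equal: 3*x^3 + 13*x^2 - 51*x - 179 = x^2 + 1, so 3*x^3 + 12*x^2 - 51*x - 180 = 0, which factors as 3*(x - 4)*(x + 3)*(x + 5) = 0. The curves meet at x = -5, -3, 4.
On [-5, -3], w = 3*x^3 + 13*x^2 - 51*x - 179 is on top; that piece has area ∫[-5,-3] (3*x^3 + 12*x^2 - 51*x - 180) dx = 32.
On [-3, 4], w = x^2 + 1 is on top; that piece has area ∫[-3,4] (-(3*x^3 + 12*x^2 - 51*x - 180)) dx = 3773/4.
Total enclosed area = 32 + 3773/4 = 3901/4.

3901/4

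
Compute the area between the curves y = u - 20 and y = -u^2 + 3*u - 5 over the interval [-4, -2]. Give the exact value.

8

The difference (u - 20) - (-u^2 + 3*u - 5) = u^2 - 2*u - 15 changes sign at u = -3 inside [-4, -2], so split the integral there.
∫[-4,-3] (u^2 - 2*u - 15) du = 13/3.
∫[-3,-2] (u^2 - 2*u - 15) du = -11/3; the area of that piece is 11/3.
Total area = 13/3 + 11/3 = 8.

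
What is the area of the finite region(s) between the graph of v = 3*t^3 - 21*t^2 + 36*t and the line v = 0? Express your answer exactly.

71/2

The curve meets the t-axis where 3*t^3 - 21*t^2 + 36*t = 0, i.e. 3*t*(t - 4)*(t - 3) = 0, at t = 0, 3, 4.
On [0, 3] the curve lies above the axis; ∫[0,3] (3*t^3 - 21*t^2 + 36*t) dt = 135/4, giving area 135/4.
On [3, 4] the curve lies below the axis; ∫[3,4] (3*t^3 - 21*t^2 + 36*t) dt = -7/4, giving area 7/4.
Total area = 135/4 + 7/4 = 71/2.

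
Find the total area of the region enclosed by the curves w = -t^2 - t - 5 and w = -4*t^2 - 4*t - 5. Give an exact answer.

1/2

Set the curves equal: -t^2 - t - 5 = -4*t^2 - 4*t - 5, so 3*t^2 + 3*t = 0, which factors as 3*t*(t + 1) = 0. The curves meet at t = -1, 0.
On [-1, 0], w = -4*t^2 - 4*t - 5 is on top; that piece has area ∫[-1,0] (-(3*t^2 + 3*t)) dt = 1/2.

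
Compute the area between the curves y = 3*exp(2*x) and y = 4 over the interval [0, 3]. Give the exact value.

The difference (3*exp(2*x)) - (4) = 3*exp(2*x) - 4 changes sign at x = -log(3)/2 + log(2) inside [0, 3], so split the integral there.
∫[0,-log(3)/2 + log(2)] (3*exp(2*x) - 4) dx = log(9/16) + 1/2; the area of that piece is -1/2 + log(16/9).
∫[-log(3)/2 + log(2),3] (3*exp(2*x) - 4) dx = -14 - 2*log(3) + 4*log(2) + 3*exp(6)/2.
Total area = (-1/2 + log(16/9)) + (-14 - 2*log(3) + 4*log(2) + 3*exp(6)/2) = -29/2 - 4*log(3) + 8*log(2) + 3*exp(6)/2.

-29/2 - 4*log(3) + 8*log(2) + 3*exp(6)/2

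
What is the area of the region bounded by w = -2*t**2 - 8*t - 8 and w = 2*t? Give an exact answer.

9

Set the curves equal: -2*t**2 - 8*t - 8 = 2*t, so -2*t**2 - 10*t - 8 = 0, which factors as -2*(t + 1)*(t + 4) = 0. The curves meet at t = -4, -1.
On [-4, -1], w = -2*t**2 - 8*t - 8 is on top; that piece has area ∫[-4,-1] (-2*t**2 - 10*t - 8) dt = 9.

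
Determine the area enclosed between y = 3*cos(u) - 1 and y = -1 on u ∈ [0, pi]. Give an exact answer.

The difference (3*cos(u) - 1) - (-1) = 3*cos(u) changes sign at u = pi/2 inside [0, pi], so split the integral there.
∫[0,pi/2] (3*cos(u)) du = 3.
∫[pi/2,pi] (3*cos(u)) du = -3; the area of that piece is 3.
Total area = 3 + 3 = 6.

6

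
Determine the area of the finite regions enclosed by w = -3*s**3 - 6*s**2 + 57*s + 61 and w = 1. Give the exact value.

2521/4

Set the curves equal: -3*s**3 - 6*s**2 + 57*s + 61 = 1, so -3*s**3 - 6*s**2 + 57*s + 60 = 0, which factors as -3*(s - 4)*(s + 1)*(s + 5) = 0. The curves meet at s = -5, -1, 4.
On [-5, -1], w = 1 is on top; that piece has area ∫[-5,-1] (-(-3*s**3 - 6*s**2 + 57*s + 60)) ds = 224.
On [-1, 4], w = -3*s**3 - 6*s**2 + 57*s + 61 is on top; that piece has area ∫[-1,4] (-3*s**3 - 6*s**2 + 57*s + 60) ds = 1625/4.
Total enclosed area = 224 + 1625/4 = 2521/4.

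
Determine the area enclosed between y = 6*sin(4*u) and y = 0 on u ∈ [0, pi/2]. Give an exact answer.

The difference (6*sin(4*u)) - (0) = 6*sin(4*u) changes sign at u = pi/4 inside [0, pi/2], so split the integral there.
∫[0,pi/4] (6*sin(4*u)) du = 3.
∫[pi/4,pi/2] (6*sin(4*u)) du = -3; the area of that piece is 3.
Total area = 3 + 3 = 6.

6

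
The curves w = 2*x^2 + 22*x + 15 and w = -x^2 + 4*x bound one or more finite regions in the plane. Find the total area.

Set the curves equal: 2*x^2 + 22*x + 15 = -x^2 + 4*x, so 3*x^2 + 18*x + 15 = 0, which factors as 3*(x + 1)*(x + 5) = 0. The curves meet at x = -5, -1.
On [-5, -1], w = -x^2 + 4*x is on top; that piece has area ∫[-5,-1] (-(3*x^2 + 18*x + 15)) dx = 32.

32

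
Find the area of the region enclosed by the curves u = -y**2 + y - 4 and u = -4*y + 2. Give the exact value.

1/6

Both boundary curves give u as a function of y, so integrate with respect to y. Setting them equal: -y**2 + 5*y - 6 = 0, i.e. -(y - 3)*(y - 2) = 0, so they meet at y = 2, 3.
For y in [2, 3], u = -y**2 + y - 4 is on the right; area = ∫[2,3] (-y**2 + 5*y - 6) dy = 1/6.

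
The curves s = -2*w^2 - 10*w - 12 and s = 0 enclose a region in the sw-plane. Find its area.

Both boundary curves give s as a function of w, so integrate with respect to w. Setting them equal: -2*w^2 - 10*w - 12 = 0, i.e. -2*(w + 2)*(w + 3) = 0, so they meet at w = -3, -2.
For w in [-3, -2], s = -2*w^2 - 10*w - 12 is on the right; area = ∫[-3,-2] (-2*w^2 - 10*w - 12) dw = 1/3.

1/3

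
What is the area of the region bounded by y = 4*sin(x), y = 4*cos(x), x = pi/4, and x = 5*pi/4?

On [pi/4, 5*pi/4], (4*sin(x)) - (4*cos(x)) = 4*sin(x) - 4*cos(x) is ≥ 0 throughout, so the area is a single integral of |4*sin(x) - 4*cos(x)|.
∫[pi/4,5*pi/4] (4*sin(x) - 4*cos(x)) dx = 8*sqrt(2).

8*sqrt(2)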